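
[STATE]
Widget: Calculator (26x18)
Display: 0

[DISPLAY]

                         0
┌───┬───┬───┬───┐         
│ 7 │ 8 │ 9 │ ÷ │         
├───┼───┼───┼───┤         
│ 4 │ 5 │ 6 │ × │         
├───┼───┼───┼───┤         
│ 1 │ 2 │ 3 │ - │         
├───┼───┼───┼───┤         
│ 0 │ . │ = │ + │         
├───┼───┼───┼───┤         
│ C │ MC│ MR│ M+│         
└───┴───┴───┴───┘         
                          
                          
                          
                          
                          
                          


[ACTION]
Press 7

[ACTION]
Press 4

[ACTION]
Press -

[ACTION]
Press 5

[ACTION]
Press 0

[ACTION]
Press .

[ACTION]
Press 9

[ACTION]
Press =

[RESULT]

                      23.1
┌───┬───┬───┬───┐         
│ 7 │ 8 │ 9 │ ÷ │         
├───┼───┼───┼───┤         
│ 4 │ 5 │ 6 │ × │         
├───┼───┼───┼───┤         
│ 1 │ 2 │ 3 │ - │         
├───┼───┼───┼───┤         
│ 0 │ . │ = │ + │         
├───┼───┼───┼───┤         
│ C │ MC│ MR│ M+│         
└───┴───┴───┴───┘         
                          
                          
                          
                          
                          
                          


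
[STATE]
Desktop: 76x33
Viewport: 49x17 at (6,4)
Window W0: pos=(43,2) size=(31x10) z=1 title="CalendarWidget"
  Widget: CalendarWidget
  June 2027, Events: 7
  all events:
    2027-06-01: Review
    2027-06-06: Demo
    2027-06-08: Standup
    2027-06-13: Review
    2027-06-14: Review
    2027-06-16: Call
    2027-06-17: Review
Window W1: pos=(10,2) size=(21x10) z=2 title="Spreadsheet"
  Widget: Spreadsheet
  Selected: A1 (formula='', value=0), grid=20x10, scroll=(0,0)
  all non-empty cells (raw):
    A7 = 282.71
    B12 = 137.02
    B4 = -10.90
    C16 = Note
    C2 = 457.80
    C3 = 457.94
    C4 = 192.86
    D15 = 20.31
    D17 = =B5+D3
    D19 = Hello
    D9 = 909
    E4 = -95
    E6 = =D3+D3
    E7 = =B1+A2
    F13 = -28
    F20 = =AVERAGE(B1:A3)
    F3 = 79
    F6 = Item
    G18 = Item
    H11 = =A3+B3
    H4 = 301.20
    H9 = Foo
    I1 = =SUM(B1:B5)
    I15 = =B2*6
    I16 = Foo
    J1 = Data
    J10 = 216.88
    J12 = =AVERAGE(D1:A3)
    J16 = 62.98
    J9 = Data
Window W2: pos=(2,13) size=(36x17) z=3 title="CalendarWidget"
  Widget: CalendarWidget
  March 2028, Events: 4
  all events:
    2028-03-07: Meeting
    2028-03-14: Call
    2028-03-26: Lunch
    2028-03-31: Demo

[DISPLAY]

    ┠───────────────────┨            ┠───────────
    ┃A1:                ┃            ┃          J
    ┃       A       B   ┃            ┃Mo Tu We Th
    ┃-------------------┃            ┃    1*  2  
    ┃  1      [0]       ┃            ┃ 7  8*  9 1
    ┃  2        0       ┃            ┃14* 15 16* 
    ┃  3        0       ┃            ┃21 22 23 24
    ┗━━━━━━━━━━━━━━━━━━━┛            ┗━━━━━━━━━━━
                                                 
━━━━━━━━━━━━━━━━━━━━━━━━━━━━━━━┓                 
lendarWidget                   ┃                 
───────────────────────────────┨                 
         March 2028            ┃                 
Tu We Th Fr Sa Su              ┃                 
    1  2  3  4  5              ┃                 
 7*  8  9 10 11 12             ┃                 
14* 15 16 17 18 19             ┃                 


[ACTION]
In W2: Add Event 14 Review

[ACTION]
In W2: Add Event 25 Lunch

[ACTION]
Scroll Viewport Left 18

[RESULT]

          ┠───────────────────┨            ┠─────
          ┃A1:                ┃            ┃     
          ┃       A       B   ┃            ┃Mo Tu
          ┃-------------------┃            ┃    1
          ┃  1      [0]       ┃            ┃ 7  8
          ┃  2        0       ┃            ┃14* 1
          ┃  3        0       ┃            ┃21 22
          ┗━━━━━━━━━━━━━━━━━━━┛            ┗━━━━━
                                                 
  ┏━━━━━━━━━━━━━━━━━━━━━━━━━━━━━━━━━━┓           
  ┃ CalendarWidget                   ┃           
  ┠──────────────────────────────────┨           
  ┃            March 2028            ┃           
  ┃Mo Tu We Th Fr Sa Su              ┃           
  ┃       1  2  3  4  5              ┃           
  ┃ 6  7*  8  9 10 11 12             ┃           
  ┃13 14* 15 16 17 18 19             ┃           


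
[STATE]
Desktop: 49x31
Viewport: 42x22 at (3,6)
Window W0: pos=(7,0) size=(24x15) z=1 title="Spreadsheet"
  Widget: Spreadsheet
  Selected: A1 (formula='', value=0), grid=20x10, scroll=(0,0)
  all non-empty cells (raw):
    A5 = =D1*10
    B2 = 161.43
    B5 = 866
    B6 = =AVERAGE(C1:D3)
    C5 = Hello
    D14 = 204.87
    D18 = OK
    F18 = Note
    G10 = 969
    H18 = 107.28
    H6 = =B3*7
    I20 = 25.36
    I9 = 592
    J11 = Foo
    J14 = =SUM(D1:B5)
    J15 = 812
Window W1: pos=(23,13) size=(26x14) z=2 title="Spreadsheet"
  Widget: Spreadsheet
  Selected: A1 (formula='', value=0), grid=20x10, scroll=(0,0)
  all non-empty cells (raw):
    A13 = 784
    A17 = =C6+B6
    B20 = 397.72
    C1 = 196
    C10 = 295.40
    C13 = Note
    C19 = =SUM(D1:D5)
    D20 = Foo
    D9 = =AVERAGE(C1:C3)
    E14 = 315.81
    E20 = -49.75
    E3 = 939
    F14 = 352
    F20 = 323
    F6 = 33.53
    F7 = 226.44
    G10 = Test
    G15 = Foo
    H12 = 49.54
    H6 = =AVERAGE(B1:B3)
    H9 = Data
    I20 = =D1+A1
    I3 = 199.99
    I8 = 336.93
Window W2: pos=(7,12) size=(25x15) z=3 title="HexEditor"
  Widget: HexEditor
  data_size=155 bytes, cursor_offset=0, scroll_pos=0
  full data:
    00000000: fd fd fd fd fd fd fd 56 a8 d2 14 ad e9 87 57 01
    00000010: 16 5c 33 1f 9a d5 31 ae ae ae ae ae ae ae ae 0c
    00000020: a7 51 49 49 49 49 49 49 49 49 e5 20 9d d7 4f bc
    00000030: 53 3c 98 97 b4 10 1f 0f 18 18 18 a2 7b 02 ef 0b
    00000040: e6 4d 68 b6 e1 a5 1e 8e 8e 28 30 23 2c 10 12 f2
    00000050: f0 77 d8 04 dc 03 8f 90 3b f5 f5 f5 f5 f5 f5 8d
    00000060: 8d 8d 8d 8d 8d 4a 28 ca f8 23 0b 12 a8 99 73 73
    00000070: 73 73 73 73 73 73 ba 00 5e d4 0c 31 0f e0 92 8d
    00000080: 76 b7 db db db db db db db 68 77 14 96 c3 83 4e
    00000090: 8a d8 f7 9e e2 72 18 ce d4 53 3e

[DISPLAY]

    ┃  1      [0]       0  ┃              
    ┃  2        0  161.43  ┃              
    ┃  3        0       0  ┃              
    ┃  4        0       0  ┃              
    ┃  5        0     866He┃              
    ┃  6        0       0  ┃              
    ┏━━━━━━━━━━━━━━━━━━━━━━━┓             
    ┃ HexEditor             ┃━━━━━━━━━━━━━
    ┠───────────────────────┨heet         
    ┃00000000  FD fd fd fd f┃─────────────
    ┃00000010  16 5c 33 1f 9┃             
    ┃00000020  a7 51 49 49 4┃       B     
    ┃00000030  53 3c 98 97 b┃-------------
    ┃00000040  e6 4d 68 b6 e┃ [0]       0 
    ┃00000050  f0 77 d8 04 d┃   0       0 
    ┃00000060  8d 8d 8d 8d 8┃   0       0 
    ┃00000070  73 73 73 73 7┃   0       0 
    ┃00000080  76 b7 db db d┃   0       0 
    ┃00000090  8a d8 f7 9e e┃   0       0 
    ┃                       ┃   0       0 
    ┗━━━━━━━━━━━━━━━━━━━━━━━┛━━━━━━━━━━━━━
                                          


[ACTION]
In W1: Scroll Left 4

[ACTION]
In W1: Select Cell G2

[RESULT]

    ┃  1      [0]       0  ┃              
    ┃  2        0  161.43  ┃              
    ┃  3        0       0  ┃              
    ┃  4        0       0  ┃              
    ┃  5        0     866He┃              
    ┃  6        0       0  ┃              
    ┏━━━━━━━━━━━━━━━━━━━━━━━┓             
    ┃ HexEditor             ┃━━━━━━━━━━━━━
    ┠───────────────────────┨heet         
    ┃00000000  FD fd fd fd f┃─────────────
    ┃00000010  16 5c 33 1f 9┃             
    ┃00000020  a7 51 49 49 4┃       B     
    ┃00000030  53 3c 98 97 b┃-------------
    ┃00000040  e6 4d 68 b6 e┃   0       0 
    ┃00000050  f0 77 d8 04 d┃   0       0 
    ┃00000060  8d 8d 8d 8d 8┃   0       0 
    ┃00000070  73 73 73 73 7┃   0       0 
    ┃00000080  76 b7 db db d┃   0       0 
    ┃00000090  8a d8 f7 9e e┃   0       0 
    ┃                       ┃   0       0 
    ┗━━━━━━━━━━━━━━━━━━━━━━━┛━━━━━━━━━━━━━
                                          


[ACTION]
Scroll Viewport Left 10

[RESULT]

       ┃  1      [0]       0  ┃           
       ┃  2        0  161.43  ┃           
       ┃  3        0       0  ┃           
       ┃  4        0       0  ┃           
       ┃  5        0     866He┃           
       ┃  6        0       0  ┃           
       ┏━━━━━━━━━━━━━━━━━━━━━━━┓          
       ┃ HexEditor             ┃━━━━━━━━━━
       ┠───────────────────────┨heet      
       ┃00000000  FD fd fd fd f┃──────────
       ┃00000010  16 5c 33 1f 9┃          
       ┃00000020  a7 51 49 49 4┃       B  
       ┃00000030  53 3c 98 97 b┃----------
       ┃00000040  e6 4d 68 b6 e┃   0      
       ┃00000050  f0 77 d8 04 d┃   0      
       ┃00000060  8d 8d 8d 8d 8┃   0      
       ┃00000070  73 73 73 73 7┃   0      
       ┃00000080  76 b7 db db d┃   0      
       ┃00000090  8a d8 f7 9e e┃   0      
       ┃                       ┃   0      
       ┗━━━━━━━━━━━━━━━━━━━━━━━┛━━━━━━━━━━
                                          


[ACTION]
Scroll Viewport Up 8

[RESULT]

       ┏━━━━━━━━━━━━━━━━━━━━━━┓           
       ┃ Spreadsheet          ┃           
       ┠──────────────────────┨           
       ┃A1:                   ┃           
       ┃       A       B      ┃           
       ┃----------------------┃           
       ┃  1      [0]       0  ┃           
       ┃  2        0  161.43  ┃           
       ┃  3        0       0  ┃           
       ┃  4        0       0  ┃           
       ┃  5        0     866He┃           
       ┃  6        0       0  ┃           
       ┏━━━━━━━━━━━━━━━━━━━━━━━┓          
       ┃ HexEditor             ┃━━━━━━━━━━
       ┠───────────────────────┨heet      
       ┃00000000  FD fd fd fd f┃──────────
       ┃00000010  16 5c 33 1f 9┃          
       ┃00000020  a7 51 49 49 4┃       B  
       ┃00000030  53 3c 98 97 b┃----------
       ┃00000040  e6 4d 68 b6 e┃   0      
       ┃00000050  f0 77 d8 04 d┃   0      
       ┃00000060  8d 8d 8d 8d 8┃   0      


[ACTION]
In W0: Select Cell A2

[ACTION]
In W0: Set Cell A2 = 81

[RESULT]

       ┏━━━━━━━━━━━━━━━━━━━━━━┓           
       ┃ Spreadsheet          ┃           
       ┠──────────────────────┨           
       ┃A2: 81                ┃           
       ┃       A       B      ┃           
       ┃----------------------┃           
       ┃  1        0       0  ┃           
       ┃  2     [81]  161.43  ┃           
       ┃  3        0       0  ┃           
       ┃  4        0       0  ┃           
       ┃  5        0     866He┃           
       ┃  6        0       0  ┃           
       ┏━━━━━━━━━━━━━━━━━━━━━━━┓          
       ┃ HexEditor             ┃━━━━━━━━━━
       ┠───────────────────────┨heet      
       ┃00000000  FD fd fd fd f┃──────────
       ┃00000010  16 5c 33 1f 9┃          
       ┃00000020  a7 51 49 49 4┃       B  
       ┃00000030  53 3c 98 97 b┃----------
       ┃00000040  e6 4d 68 b6 e┃   0      
       ┃00000050  f0 77 d8 04 d┃   0      
       ┃00000060  8d 8d 8d 8d 8┃   0      


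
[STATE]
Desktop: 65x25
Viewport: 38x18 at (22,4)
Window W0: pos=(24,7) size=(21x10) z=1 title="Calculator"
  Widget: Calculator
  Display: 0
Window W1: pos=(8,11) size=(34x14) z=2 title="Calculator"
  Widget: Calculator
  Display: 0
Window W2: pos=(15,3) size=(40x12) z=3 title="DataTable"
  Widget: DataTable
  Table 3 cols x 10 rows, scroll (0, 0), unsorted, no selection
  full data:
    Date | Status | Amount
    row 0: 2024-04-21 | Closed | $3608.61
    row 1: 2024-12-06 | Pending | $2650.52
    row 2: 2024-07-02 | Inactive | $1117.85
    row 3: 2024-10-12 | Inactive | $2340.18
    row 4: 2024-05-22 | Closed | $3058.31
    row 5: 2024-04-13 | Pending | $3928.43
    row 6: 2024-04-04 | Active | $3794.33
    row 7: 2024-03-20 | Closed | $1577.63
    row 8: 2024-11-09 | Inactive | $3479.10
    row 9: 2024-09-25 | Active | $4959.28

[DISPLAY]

able                            ┃     
────────────────────────────────┨     
    │Status  │Amount            ┃     
────┼────────┼────────          ┃     
4-21│Closed  │$3608.61          ┃     
2-06│Pending │$2650.52          ┃     
7-02│Inactive│$1117.85          ┃     
0-12│Inactive│$2340.18          ┃     
5-22│Closed  │$3058.31          ┃     
4-13│Pending │$3928.43          ┃     
━━━━━━━━━━━━━━━━━━━━━━━━━━━━━━━━┛     
───┐               ┃  ┃               
 ÷ │               ┃━━┛               
───┤               ┃                  
 × │               ┃                  
───┤               ┃                  
 - │               ┃                  
───┤               ┃                  


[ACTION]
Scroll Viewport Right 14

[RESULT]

                           ┃          
───────────────────────────┨          
Status  │Amount            ┃          
────────┼────────          ┃          
Closed  │$3608.61          ┃          
Pending │$2650.52          ┃          
Inactive│$1117.85          ┃          
Inactive│$2340.18          ┃          
Closed  │$3058.31          ┃          
Pending │$3928.43          ┃          
━━━━━━━━━━━━━━━━━━━━━━━━━━━┛          
              ┃  ┃                    
              ┃━━┛                    
              ┃                       
              ┃                       
              ┃                       
              ┃                       
              ┃                       


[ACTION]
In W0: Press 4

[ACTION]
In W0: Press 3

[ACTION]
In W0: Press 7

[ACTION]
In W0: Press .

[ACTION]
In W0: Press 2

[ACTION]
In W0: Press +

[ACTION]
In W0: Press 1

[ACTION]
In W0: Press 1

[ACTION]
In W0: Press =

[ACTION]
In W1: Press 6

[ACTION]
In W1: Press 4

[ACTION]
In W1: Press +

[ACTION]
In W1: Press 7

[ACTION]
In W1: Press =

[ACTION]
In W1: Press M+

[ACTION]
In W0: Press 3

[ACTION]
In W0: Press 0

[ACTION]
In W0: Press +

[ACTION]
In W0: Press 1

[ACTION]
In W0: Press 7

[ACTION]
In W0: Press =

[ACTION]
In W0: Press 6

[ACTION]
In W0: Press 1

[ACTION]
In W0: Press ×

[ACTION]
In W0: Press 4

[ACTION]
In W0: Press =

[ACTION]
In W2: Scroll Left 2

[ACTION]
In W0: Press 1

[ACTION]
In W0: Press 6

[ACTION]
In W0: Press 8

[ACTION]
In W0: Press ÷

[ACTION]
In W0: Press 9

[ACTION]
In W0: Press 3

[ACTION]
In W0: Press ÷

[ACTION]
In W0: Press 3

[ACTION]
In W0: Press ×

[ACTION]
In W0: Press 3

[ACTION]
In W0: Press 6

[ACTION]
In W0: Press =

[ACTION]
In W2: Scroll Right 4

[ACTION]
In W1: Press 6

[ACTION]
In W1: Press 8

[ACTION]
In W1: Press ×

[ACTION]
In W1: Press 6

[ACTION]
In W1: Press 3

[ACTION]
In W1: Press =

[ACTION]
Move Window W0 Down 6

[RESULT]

                           ┃          
───────────────────────────┨          
Status  │Amount            ┃          
────────┼────────          ┃          
Closed  │$3608.61          ┃          
Pending │$2650.52          ┃          
Inactive│$1117.85          ┃          
Inactive│$2340.18          ┃          
Closed  │$3058.31          ┃          
Pending │$3928.43          ┃          
━━━━━━━━━━━━━━━━━━━━━━━━━━━┛          
              ┃──┨                    
              ┃36┃                    
              ┃  ┃                    
              ┃  ┃                    
              ┃  ┃                    
              ┃  ┃                    
              ┃  ┃                    


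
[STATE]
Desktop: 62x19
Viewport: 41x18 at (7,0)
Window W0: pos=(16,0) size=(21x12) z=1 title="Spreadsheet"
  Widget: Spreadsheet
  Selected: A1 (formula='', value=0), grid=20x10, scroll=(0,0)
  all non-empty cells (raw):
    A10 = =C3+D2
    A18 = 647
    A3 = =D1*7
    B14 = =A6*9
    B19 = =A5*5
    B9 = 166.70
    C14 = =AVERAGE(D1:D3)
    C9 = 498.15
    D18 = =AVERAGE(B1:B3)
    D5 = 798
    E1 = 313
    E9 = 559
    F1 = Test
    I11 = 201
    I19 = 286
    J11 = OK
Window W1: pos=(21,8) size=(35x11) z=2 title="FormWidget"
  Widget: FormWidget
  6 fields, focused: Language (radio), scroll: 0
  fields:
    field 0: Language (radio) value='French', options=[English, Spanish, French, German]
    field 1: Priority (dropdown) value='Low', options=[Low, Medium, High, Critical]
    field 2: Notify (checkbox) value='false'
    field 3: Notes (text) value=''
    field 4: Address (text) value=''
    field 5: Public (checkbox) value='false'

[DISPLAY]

         ┏━━━━━━━━━━━━━━━━━━━┓           
         ┃ Spreadsheet       ┃           
         ┠───────────────────┨           
         ┃A1:                ┃           
         ┃       A       B   ┃           
         ┃-------------------┃           
         ┃  1      [0]       ┃           
         ┃  2        0       ┃           
         ┃  3 ┏━━━━━━━━━━━━━━━━━━━━━━━━━━
         ┃  4 ┃ FormWidget               
         ┃  5 ┠──────────────────────────
         ┗━━━━┃> Language:   ( ) English 
              ┃  Priority:   [Low        
              ┃  Notify:     [ ]         
              ┃  Notes:      [           
              ┃  Address:    [           
              ┃  Public:     [ ]         
              ┃                          


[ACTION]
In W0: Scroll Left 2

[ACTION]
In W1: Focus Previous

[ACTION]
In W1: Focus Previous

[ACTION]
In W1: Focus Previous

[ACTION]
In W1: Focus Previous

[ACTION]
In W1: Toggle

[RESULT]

         ┏━━━━━━━━━━━━━━━━━━━┓           
         ┃ Spreadsheet       ┃           
         ┠───────────────────┨           
         ┃A1:                ┃           
         ┃       A       B   ┃           
         ┃-------------------┃           
         ┃  1      [0]       ┃           
         ┃  2        0       ┃           
         ┃  3 ┏━━━━━━━━━━━━━━━━━━━━━━━━━━
         ┃  4 ┃ FormWidget               
         ┃  5 ┠──────────────────────────
         ┗━━━━┃  Language:   ( ) English 
              ┃  Priority:   [Low        
              ┃> Notify:     [x]         
              ┃  Notes:      [           
              ┃  Address:    [           
              ┃  Public:     [ ]         
              ┃                          


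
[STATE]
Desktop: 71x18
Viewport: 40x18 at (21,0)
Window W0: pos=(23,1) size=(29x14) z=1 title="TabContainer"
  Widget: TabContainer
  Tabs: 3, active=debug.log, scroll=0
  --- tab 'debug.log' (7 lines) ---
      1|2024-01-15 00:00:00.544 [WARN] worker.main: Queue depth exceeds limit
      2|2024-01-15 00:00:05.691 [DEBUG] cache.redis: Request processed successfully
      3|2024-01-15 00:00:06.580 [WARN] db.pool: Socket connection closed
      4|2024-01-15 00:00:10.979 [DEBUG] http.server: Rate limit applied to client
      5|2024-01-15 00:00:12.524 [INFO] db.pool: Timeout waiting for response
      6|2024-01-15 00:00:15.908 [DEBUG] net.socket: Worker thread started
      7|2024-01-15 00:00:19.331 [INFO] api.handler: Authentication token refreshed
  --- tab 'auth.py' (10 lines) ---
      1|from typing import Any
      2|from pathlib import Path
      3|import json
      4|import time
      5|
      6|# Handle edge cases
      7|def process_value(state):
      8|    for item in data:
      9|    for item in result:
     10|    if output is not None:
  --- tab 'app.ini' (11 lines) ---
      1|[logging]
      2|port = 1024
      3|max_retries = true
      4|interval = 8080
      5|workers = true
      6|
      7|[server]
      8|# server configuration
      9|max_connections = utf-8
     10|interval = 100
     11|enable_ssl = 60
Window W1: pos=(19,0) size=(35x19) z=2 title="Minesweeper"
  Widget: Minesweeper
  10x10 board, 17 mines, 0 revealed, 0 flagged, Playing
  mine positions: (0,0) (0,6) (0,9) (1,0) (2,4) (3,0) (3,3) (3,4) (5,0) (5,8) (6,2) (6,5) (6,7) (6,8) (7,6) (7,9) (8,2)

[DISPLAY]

━━━━━━━━━━━━━━━━━━━━━━━━━━━━━━━━┓       
Minesweeper                     ┃       
────────────────────────────────┨       
■■■■■■■■■                       ┃       
■■■■■■■■■                       ┃       
■■■■■■■■■                       ┃       
■■■■■■■■■                       ┃       
■■■■■■■■■                       ┃       
■■■■■■■■■                       ┃       
■■■■■■■■■                       ┃       
■■■■■■■■■                       ┃       
■■■■■■■■■                       ┃       
■■■■■■■■■                       ┃       
                                ┃       
                                ┃       
                                ┃       
                                ┃       
                                ┃       


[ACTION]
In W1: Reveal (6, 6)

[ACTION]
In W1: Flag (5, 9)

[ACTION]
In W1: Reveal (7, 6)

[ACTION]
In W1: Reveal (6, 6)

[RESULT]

━━━━━━━━━━━━━━━━━━━━━━━━━━━━━━━━┓       
Minesweeper                     ┃       
────────────────────────────────┨       
■■■■■✹■■✹                       ┃       
■■■■■■■■■                       ┃       
■■■✹■■■■■                       ┃       
■■✹✹■■■■■                       ┃       
■■■■■■■■■                       ┃       
■■■■■■■✹⚑                       ┃       
■✹■■✹3✹✹■                       ┃       
■■■■■✹■■✹                       ┃       
■✹■■■■■■■                       ┃       
■■■■■■■■■                       ┃       
                                ┃       
                                ┃       
                                ┃       
                                ┃       
                                ┃       


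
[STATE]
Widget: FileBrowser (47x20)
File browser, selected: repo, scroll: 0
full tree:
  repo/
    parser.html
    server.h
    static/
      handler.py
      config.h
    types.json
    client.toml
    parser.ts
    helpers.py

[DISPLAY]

> [-] repo/                                    
    parser.html                                
    server.h                                   
    [+] static/                                
    types.json                                 
    client.toml                                
    parser.ts                                  
    helpers.py                                 
                                               
                                               
                                               
                                               
                                               
                                               
                                               
                                               
                                               
                                               
                                               
                                               


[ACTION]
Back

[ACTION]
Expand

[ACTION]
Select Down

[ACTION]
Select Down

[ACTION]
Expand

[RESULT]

  [-] repo/                                    
    parser.html                                
  > server.h                                   
    [+] static/                                
    types.json                                 
    client.toml                                
    parser.ts                                  
    helpers.py                                 
                                               
                                               
                                               
                                               
                                               
                                               
                                               
                                               
                                               
                                               
                                               
                                               


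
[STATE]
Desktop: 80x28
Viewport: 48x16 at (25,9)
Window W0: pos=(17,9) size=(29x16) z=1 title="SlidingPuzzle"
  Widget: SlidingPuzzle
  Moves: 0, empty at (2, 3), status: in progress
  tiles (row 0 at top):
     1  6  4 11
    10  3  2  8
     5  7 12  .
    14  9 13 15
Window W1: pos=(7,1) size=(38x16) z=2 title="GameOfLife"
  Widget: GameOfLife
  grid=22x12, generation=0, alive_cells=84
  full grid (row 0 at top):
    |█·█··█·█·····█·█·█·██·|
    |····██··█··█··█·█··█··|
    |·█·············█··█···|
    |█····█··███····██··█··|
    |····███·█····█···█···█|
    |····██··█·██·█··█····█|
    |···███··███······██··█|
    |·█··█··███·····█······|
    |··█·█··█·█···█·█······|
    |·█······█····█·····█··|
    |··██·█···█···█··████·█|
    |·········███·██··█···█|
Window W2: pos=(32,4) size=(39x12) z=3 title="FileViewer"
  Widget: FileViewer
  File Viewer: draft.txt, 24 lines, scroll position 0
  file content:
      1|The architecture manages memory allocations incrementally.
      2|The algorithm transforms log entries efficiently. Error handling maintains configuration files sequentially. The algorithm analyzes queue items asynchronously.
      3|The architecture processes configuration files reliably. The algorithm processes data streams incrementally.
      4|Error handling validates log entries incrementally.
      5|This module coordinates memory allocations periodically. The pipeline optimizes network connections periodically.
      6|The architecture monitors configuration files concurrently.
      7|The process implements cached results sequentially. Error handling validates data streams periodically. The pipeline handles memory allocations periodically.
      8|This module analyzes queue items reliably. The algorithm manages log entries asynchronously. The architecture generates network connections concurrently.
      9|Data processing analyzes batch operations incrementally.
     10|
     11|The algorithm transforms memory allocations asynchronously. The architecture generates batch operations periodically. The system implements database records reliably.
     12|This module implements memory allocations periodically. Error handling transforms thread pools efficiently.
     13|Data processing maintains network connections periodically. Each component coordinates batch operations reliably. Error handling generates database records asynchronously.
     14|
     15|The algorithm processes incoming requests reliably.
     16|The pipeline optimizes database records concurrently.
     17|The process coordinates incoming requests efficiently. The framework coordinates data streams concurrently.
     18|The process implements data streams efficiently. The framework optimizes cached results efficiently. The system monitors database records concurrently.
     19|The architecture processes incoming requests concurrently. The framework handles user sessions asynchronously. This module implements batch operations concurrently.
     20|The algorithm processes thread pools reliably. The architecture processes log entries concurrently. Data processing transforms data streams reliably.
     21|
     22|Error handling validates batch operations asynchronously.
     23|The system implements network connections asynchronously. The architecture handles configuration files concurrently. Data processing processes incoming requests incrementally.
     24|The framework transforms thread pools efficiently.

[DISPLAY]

█···█  ┃The architecture processes configura░┃  
····█  ┃Error handling validates log entries░┃  
██··█  ┃This module coordinates memory alloc░┃  
·····  ┃The architecture monitors configurat░┃  
·····  ┃The process implements cached result░┃  
··█··  ┃This module analyzes queue items rel▼┃  
███·█  ┗━━━━━━━━━━━━━━━━━━━━━━━━━━━━━━━━━━━━━┛  
━━━━━━━━━━━━━━━━━━━┛┃                           
 7 │ 12 │    │      ┃                           
───┼────┼────┤      ┃                           
 9 │ 13 │ 15 │      ┃                           
───┴────┴────┘      ┃                           
0                   ┃                           
                    ┃                           
                    ┃                           
━━━━━━━━━━━━━━━━━━━━┛                           


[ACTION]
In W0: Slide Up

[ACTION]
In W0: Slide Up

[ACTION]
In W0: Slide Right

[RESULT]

█···█  ┃The architecture processes configura░┃  
····█  ┃Error handling validates log entries░┃  
██··█  ┃This module coordinates memory alloc░┃  
·····  ┃The architecture monitors configurat░┃  
·····  ┃The process implements cached result░┃  
··█··  ┃This module analyzes queue items rel▼┃  
███·█  ┗━━━━━━━━━━━━━━━━━━━━━━━━━━━━━━━━━━━━━┛  
━━━━━━━━━━━━━━━━━━━┛┃                           
 7 │ 12 │ 15 │      ┃                           
───┼────┼────┤      ┃                           
 9 │    │ 13 │      ┃                           
───┴────┴────┘      ┃                           
2                   ┃                           
                    ┃                           
                    ┃                           
━━━━━━━━━━━━━━━━━━━━┛                           


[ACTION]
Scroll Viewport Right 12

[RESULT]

┃The architecture processes configura░┃         
┃Error handling validates log entries░┃         
┃This module coordinates memory alloc░┃         
┃The architecture monitors configurat░┃         
┃The process implements cached result░┃         
┃This module analyzes queue items rel▼┃         
┗━━━━━━━━━━━━━━━━━━━━━━━━━━━━━━━━━━━━━┛         
━━━━━━━━━━━━┛┃                                  
 │ 15 │      ┃                                  
─┼────┤      ┃                                  
 │ 13 │      ┃                                  
─┴────┘      ┃                                  
             ┃                                  
             ┃                                  
             ┃                                  
━━━━━━━━━━━━━┛                                  


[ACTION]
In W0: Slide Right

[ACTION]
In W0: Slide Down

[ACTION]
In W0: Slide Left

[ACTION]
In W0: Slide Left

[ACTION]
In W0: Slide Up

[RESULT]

┃The architecture processes configura░┃         
┃Error handling validates log entries░┃         
┃This module coordinates memory alloc░┃         
┃The architecture monitors configurat░┃         
┃The process implements cached result░┃         
┃This module analyzes queue items rel▼┃         
┗━━━━━━━━━━━━━━━━━━━━━━━━━━━━━━━━━━━━━┛         
━━━━━━━━━━━━┛┃                                  
 │ 13 │      ┃                                  
─┼────┤      ┃                                  
 │    │      ┃                                  
─┴────┘      ┃                                  
             ┃                                  
             ┃                                  
             ┃                                  
━━━━━━━━━━━━━┛                                  


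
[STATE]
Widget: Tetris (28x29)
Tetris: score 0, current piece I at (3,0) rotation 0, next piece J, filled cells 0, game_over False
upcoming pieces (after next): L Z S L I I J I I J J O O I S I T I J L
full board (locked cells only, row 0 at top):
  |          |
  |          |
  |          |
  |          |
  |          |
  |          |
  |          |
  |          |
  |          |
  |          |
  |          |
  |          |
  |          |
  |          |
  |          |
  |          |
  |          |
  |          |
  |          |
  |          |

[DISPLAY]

   ████   │Next:            
          │█                
          │███              
          │                 
          │                 
          │                 
          │Score:           
          │0                
          │                 
          │                 
          │                 
          │                 
          │                 
          │                 
          │                 
          │                 
          │                 
          │                 
          │                 
          │                 
          │                 
          │                 
          │                 
          │                 
          │                 
          │                 
          │                 
          │                 
          │                 


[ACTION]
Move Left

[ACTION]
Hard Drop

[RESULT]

   █      │Next:            
   ███    │  ▒              
          │▒▒▒              
          │                 
          │                 
          │                 
          │Score:           
          │0                
          │                 
          │                 
          │                 
          │                 
          │                 
          │                 
          │                 
          │                 
          │                 
          │                 
          │                 
  ████    │                 
          │                 
          │                 
          │                 
          │                 
          │                 
          │                 
          │                 
          │                 
          │                 


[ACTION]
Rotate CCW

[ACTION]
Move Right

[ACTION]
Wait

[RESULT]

          │Next:            
     █    │  ▒              
     █    │▒▒▒              
    ██    │                 
          │                 
          │                 
          │Score:           
          │0                
          │                 
          │                 
          │                 
          │                 
          │                 
          │                 
          │                 
          │                 
          │                 
          │                 
          │                 
  ████    │                 
          │                 
          │                 
          │                 
          │                 
          │                 
          │                 
          │                 
          │                 
          │                 


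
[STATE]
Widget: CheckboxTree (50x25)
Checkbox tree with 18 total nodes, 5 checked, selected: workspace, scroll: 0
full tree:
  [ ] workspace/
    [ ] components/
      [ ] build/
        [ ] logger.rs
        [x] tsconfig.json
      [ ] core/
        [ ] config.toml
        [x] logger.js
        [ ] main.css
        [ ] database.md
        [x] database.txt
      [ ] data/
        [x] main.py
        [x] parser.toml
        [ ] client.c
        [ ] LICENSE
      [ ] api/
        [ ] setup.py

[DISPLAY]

>[-] workspace/                                   
   [-] components/                                
     [-] build/                                   
       [ ] logger.rs                              
       [x] tsconfig.json                          
     [-] core/                                    
       [ ] config.toml                            
       [x] logger.js                              
       [ ] main.css                               
       [ ] database.md                            
       [x] database.txt                           
     [-] data/                                    
       [x] main.py                                
       [x] parser.toml                            
       [ ] client.c                               
       [ ] LICENSE                                
     [ ] api/                                     
       [ ] setup.py                               
                                                  
                                                  
                                                  
                                                  
                                                  
                                                  
                                                  


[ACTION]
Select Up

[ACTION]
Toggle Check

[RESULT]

>[x] workspace/                                   
   [x] components/                                
     [x] build/                                   
       [x] logger.rs                              
       [x] tsconfig.json                          
     [x] core/                                    
       [x] config.toml                            
       [x] logger.js                              
       [x] main.css                               
       [x] database.md                            
       [x] database.txt                           
     [x] data/                                    
       [x] main.py                                
       [x] parser.toml                            
       [x] client.c                               
       [x] LICENSE                                
     [x] api/                                     
       [x] setup.py                               
                                                  
                                                  
                                                  
                                                  
                                                  
                                                  
                                                  


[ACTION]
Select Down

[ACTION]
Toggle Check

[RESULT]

 [ ] workspace/                                   
>  [ ] components/                                
     [ ] build/                                   
       [ ] logger.rs                              
       [ ] tsconfig.json                          
     [ ] core/                                    
       [ ] config.toml                            
       [ ] logger.js                              
       [ ] main.css                               
       [ ] database.md                            
       [ ] database.txt                           
     [ ] data/                                    
       [ ] main.py                                
       [ ] parser.toml                            
       [ ] client.c                               
       [ ] LICENSE                                
     [ ] api/                                     
       [ ] setup.py                               
                                                  
                                                  
                                                  
                                                  
                                                  
                                                  
                                                  


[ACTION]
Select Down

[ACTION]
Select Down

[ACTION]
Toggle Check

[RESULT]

 [-] workspace/                                   
   [-] components/                                
     [-] build/                                   
>      [x] logger.rs                              
       [ ] tsconfig.json                          
     [ ] core/                                    
       [ ] config.toml                            
       [ ] logger.js                              
       [ ] main.css                               
       [ ] database.md                            
       [ ] database.txt                           
     [ ] data/                                    
       [ ] main.py                                
       [ ] parser.toml                            
       [ ] client.c                               
       [ ] LICENSE                                
     [ ] api/                                     
       [ ] setup.py                               
                                                  
                                                  
                                                  
                                                  
                                                  
                                                  
                                                  
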